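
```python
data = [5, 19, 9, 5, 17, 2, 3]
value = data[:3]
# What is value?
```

data has length 7. The slice data[:3] selects indices [0, 1, 2] (0->5, 1->19, 2->9), giving [5, 19, 9].

[5, 19, 9]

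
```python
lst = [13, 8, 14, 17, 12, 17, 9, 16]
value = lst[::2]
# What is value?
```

lst has length 8. The slice lst[::2] selects indices [0, 2, 4, 6] (0->13, 2->14, 4->12, 6->9), giving [13, 14, 12, 9].

[13, 14, 12, 9]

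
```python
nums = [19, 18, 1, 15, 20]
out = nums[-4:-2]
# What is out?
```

nums has length 5. The slice nums[-4:-2] selects indices [1, 2] (1->18, 2->1), giving [18, 1].

[18, 1]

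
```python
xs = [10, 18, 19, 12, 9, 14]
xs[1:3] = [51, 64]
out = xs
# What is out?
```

xs starts as [10, 18, 19, 12, 9, 14] (length 6). The slice xs[1:3] covers indices [1, 2] with values [18, 19]. Replacing that slice with [51, 64] (same length) produces [10, 51, 64, 12, 9, 14].

[10, 51, 64, 12, 9, 14]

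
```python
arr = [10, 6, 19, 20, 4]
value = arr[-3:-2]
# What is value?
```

arr has length 5. The slice arr[-3:-2] selects indices [2] (2->19), giving [19].

[19]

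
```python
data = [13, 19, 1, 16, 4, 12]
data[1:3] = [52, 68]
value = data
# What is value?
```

data starts as [13, 19, 1, 16, 4, 12] (length 6). The slice data[1:3] covers indices [1, 2] with values [19, 1]. Replacing that slice with [52, 68] (same length) produces [13, 52, 68, 16, 4, 12].

[13, 52, 68, 16, 4, 12]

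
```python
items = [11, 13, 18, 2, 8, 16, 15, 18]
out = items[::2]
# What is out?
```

items has length 8. The slice items[::2] selects indices [0, 2, 4, 6] (0->11, 2->18, 4->8, 6->15), giving [11, 18, 8, 15].

[11, 18, 8, 15]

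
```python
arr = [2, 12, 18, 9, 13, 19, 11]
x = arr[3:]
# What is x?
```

arr has length 7. The slice arr[3:] selects indices [3, 4, 5, 6] (3->9, 4->13, 5->19, 6->11), giving [9, 13, 19, 11].

[9, 13, 19, 11]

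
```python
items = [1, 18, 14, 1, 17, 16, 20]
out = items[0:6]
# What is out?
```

items has length 7. The slice items[0:6] selects indices [0, 1, 2, 3, 4, 5] (0->1, 1->18, 2->14, 3->1, 4->17, 5->16), giving [1, 18, 14, 1, 17, 16].

[1, 18, 14, 1, 17, 16]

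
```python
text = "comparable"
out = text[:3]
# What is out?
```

text has length 10. The slice text[:3] selects indices [0, 1, 2] (0->'c', 1->'o', 2->'m'), giving 'com'.

'com'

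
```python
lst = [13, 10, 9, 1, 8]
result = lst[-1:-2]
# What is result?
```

lst has length 5. The slice lst[-1:-2] resolves to an empty index range, so the result is [].

[]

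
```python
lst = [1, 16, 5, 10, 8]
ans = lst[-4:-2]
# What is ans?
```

lst has length 5. The slice lst[-4:-2] selects indices [1, 2] (1->16, 2->5), giving [16, 5].

[16, 5]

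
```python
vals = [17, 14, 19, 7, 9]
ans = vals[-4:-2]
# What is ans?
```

vals has length 5. The slice vals[-4:-2] selects indices [1, 2] (1->14, 2->19), giving [14, 19].

[14, 19]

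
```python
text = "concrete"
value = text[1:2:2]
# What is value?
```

text has length 8. The slice text[1:2:2] selects indices [1] (1->'o'), giving 'o'.

'o'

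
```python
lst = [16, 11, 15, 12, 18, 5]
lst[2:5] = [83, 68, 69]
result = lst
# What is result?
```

lst starts as [16, 11, 15, 12, 18, 5] (length 6). The slice lst[2:5] covers indices [2, 3, 4] with values [15, 12, 18]. Replacing that slice with [83, 68, 69] (same length) produces [16, 11, 83, 68, 69, 5].

[16, 11, 83, 68, 69, 5]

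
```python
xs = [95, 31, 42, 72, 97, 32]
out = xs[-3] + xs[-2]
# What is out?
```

xs has length 6. Negative index -3 maps to positive index 6 + (-3) = 3. xs[3] = 72.
xs has length 6. Negative index -2 maps to positive index 6 + (-2) = 4. xs[4] = 97.
Sum: 72 + 97 = 169.

169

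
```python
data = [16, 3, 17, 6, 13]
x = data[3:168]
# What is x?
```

data has length 5. The slice data[3:168] selects indices [3, 4] (3->6, 4->13), giving [6, 13].

[6, 13]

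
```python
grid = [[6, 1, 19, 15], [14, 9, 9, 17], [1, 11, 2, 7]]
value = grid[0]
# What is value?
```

grid has 3 rows. Row 0 is [6, 1, 19, 15].

[6, 1, 19, 15]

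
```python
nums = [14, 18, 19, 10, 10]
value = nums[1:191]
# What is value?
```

nums has length 5. The slice nums[1:191] selects indices [1, 2, 3, 4] (1->18, 2->19, 3->10, 4->10), giving [18, 19, 10, 10].

[18, 19, 10, 10]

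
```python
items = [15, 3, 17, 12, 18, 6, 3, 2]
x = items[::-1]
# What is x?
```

items has length 8. The slice items[::-1] selects indices [7, 6, 5, 4, 3, 2, 1, 0] (7->2, 6->3, 5->6, 4->18, 3->12, 2->17, 1->3, 0->15), giving [2, 3, 6, 18, 12, 17, 3, 15].

[2, 3, 6, 18, 12, 17, 3, 15]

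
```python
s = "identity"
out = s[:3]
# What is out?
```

s has length 8. The slice s[:3] selects indices [0, 1, 2] (0->'i', 1->'d', 2->'e'), giving 'ide'.

'ide'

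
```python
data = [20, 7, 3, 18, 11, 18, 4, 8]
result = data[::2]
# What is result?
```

data has length 8. The slice data[::2] selects indices [0, 2, 4, 6] (0->20, 2->3, 4->11, 6->4), giving [20, 3, 11, 4].

[20, 3, 11, 4]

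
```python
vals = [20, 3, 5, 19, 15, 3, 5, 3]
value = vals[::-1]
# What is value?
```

vals has length 8. The slice vals[::-1] selects indices [7, 6, 5, 4, 3, 2, 1, 0] (7->3, 6->5, 5->3, 4->15, 3->19, 2->5, 1->3, 0->20), giving [3, 5, 3, 15, 19, 5, 3, 20].

[3, 5, 3, 15, 19, 5, 3, 20]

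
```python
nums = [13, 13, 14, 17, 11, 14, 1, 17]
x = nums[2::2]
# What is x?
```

nums has length 8. The slice nums[2::2] selects indices [2, 4, 6] (2->14, 4->11, 6->1), giving [14, 11, 1].

[14, 11, 1]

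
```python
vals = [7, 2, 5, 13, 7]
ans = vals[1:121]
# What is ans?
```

vals has length 5. The slice vals[1:121] selects indices [1, 2, 3, 4] (1->2, 2->5, 3->13, 4->7), giving [2, 5, 13, 7].

[2, 5, 13, 7]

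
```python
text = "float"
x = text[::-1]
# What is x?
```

text has length 5. The slice text[::-1] selects indices [4, 3, 2, 1, 0] (4->'t', 3->'a', 2->'o', 1->'l', 0->'f'), giving 'taolf'.

'taolf'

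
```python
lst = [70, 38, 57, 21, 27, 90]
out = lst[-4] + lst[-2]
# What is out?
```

lst has length 6. Negative index -4 maps to positive index 6 + (-4) = 2. lst[2] = 57.
lst has length 6. Negative index -2 maps to positive index 6 + (-2) = 4. lst[4] = 27.
Sum: 57 + 27 = 84.

84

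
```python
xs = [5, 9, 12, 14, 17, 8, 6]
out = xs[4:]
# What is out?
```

xs has length 7. The slice xs[4:] selects indices [4, 5, 6] (4->17, 5->8, 6->6), giving [17, 8, 6].

[17, 8, 6]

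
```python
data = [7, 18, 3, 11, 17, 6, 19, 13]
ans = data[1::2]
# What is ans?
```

data has length 8. The slice data[1::2] selects indices [1, 3, 5, 7] (1->18, 3->11, 5->6, 7->13), giving [18, 11, 6, 13].

[18, 11, 6, 13]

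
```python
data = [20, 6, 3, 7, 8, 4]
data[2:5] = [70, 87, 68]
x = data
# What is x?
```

data starts as [20, 6, 3, 7, 8, 4] (length 6). The slice data[2:5] covers indices [2, 3, 4] with values [3, 7, 8]. Replacing that slice with [70, 87, 68] (same length) produces [20, 6, 70, 87, 68, 4].

[20, 6, 70, 87, 68, 4]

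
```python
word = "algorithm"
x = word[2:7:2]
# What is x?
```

word has length 9. The slice word[2:7:2] selects indices [2, 4, 6] (2->'g', 4->'r', 6->'t'), giving 'grt'.

'grt'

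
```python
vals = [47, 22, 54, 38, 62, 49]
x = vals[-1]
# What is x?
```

vals has length 6. Negative index -1 maps to positive index 6 + (-1) = 5. vals[5] = 49.

49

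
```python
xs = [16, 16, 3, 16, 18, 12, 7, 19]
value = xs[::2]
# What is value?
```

xs has length 8. The slice xs[::2] selects indices [0, 2, 4, 6] (0->16, 2->3, 4->18, 6->7), giving [16, 3, 18, 7].

[16, 3, 18, 7]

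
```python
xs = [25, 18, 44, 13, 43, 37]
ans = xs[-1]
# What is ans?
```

xs has length 6. Negative index -1 maps to positive index 6 + (-1) = 5. xs[5] = 37.

37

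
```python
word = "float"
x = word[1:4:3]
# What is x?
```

word has length 5. The slice word[1:4:3] selects indices [1] (1->'l'), giving 'l'.

'l'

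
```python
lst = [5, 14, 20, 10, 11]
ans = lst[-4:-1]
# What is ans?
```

lst has length 5. The slice lst[-4:-1] selects indices [1, 2, 3] (1->14, 2->20, 3->10), giving [14, 20, 10].

[14, 20, 10]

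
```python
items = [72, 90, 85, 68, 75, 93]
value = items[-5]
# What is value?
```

items has length 6. Negative index -5 maps to positive index 6 + (-5) = 1. items[1] = 90.

90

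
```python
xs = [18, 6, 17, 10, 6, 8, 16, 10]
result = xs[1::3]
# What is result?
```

xs has length 8. The slice xs[1::3] selects indices [1, 4, 7] (1->6, 4->6, 7->10), giving [6, 6, 10].

[6, 6, 10]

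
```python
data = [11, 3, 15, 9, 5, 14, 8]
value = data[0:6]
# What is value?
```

data has length 7. The slice data[0:6] selects indices [0, 1, 2, 3, 4, 5] (0->11, 1->3, 2->15, 3->9, 4->5, 5->14), giving [11, 3, 15, 9, 5, 14].

[11, 3, 15, 9, 5, 14]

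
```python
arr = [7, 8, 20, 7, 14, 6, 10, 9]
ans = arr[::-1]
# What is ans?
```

arr has length 8. The slice arr[::-1] selects indices [7, 6, 5, 4, 3, 2, 1, 0] (7->9, 6->10, 5->6, 4->14, 3->7, 2->20, 1->8, 0->7), giving [9, 10, 6, 14, 7, 20, 8, 7].

[9, 10, 6, 14, 7, 20, 8, 7]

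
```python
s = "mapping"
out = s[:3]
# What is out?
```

s has length 7. The slice s[:3] selects indices [0, 1, 2] (0->'m', 1->'a', 2->'p'), giving 'map'.

'map'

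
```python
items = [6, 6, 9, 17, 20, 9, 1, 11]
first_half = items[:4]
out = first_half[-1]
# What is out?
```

items has length 8. The slice items[:4] selects indices [0, 1, 2, 3] (0->6, 1->6, 2->9, 3->17), giving [6, 6, 9, 17]. So first_half = [6, 6, 9, 17]. Then first_half[-1] = 17.

17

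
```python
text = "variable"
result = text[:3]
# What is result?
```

text has length 8. The slice text[:3] selects indices [0, 1, 2] (0->'v', 1->'a', 2->'r'), giving 'var'.

'var'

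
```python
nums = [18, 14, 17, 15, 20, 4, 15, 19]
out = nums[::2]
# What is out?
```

nums has length 8. The slice nums[::2] selects indices [0, 2, 4, 6] (0->18, 2->17, 4->20, 6->15), giving [18, 17, 20, 15].

[18, 17, 20, 15]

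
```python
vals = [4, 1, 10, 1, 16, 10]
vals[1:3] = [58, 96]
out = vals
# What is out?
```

vals starts as [4, 1, 10, 1, 16, 10] (length 6). The slice vals[1:3] covers indices [1, 2] with values [1, 10]. Replacing that slice with [58, 96] (same length) produces [4, 58, 96, 1, 16, 10].

[4, 58, 96, 1, 16, 10]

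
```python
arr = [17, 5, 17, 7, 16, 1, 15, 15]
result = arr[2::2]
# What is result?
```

arr has length 8. The slice arr[2::2] selects indices [2, 4, 6] (2->17, 4->16, 6->15), giving [17, 16, 15].

[17, 16, 15]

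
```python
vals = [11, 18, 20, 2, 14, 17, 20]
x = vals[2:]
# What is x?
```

vals has length 7. The slice vals[2:] selects indices [2, 3, 4, 5, 6] (2->20, 3->2, 4->14, 5->17, 6->20), giving [20, 2, 14, 17, 20].

[20, 2, 14, 17, 20]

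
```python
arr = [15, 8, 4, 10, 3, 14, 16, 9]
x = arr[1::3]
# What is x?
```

arr has length 8. The slice arr[1::3] selects indices [1, 4, 7] (1->8, 4->3, 7->9), giving [8, 3, 9].

[8, 3, 9]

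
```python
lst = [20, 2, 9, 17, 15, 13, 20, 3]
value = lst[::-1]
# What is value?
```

lst has length 8. The slice lst[::-1] selects indices [7, 6, 5, 4, 3, 2, 1, 0] (7->3, 6->20, 5->13, 4->15, 3->17, 2->9, 1->2, 0->20), giving [3, 20, 13, 15, 17, 9, 2, 20].

[3, 20, 13, 15, 17, 9, 2, 20]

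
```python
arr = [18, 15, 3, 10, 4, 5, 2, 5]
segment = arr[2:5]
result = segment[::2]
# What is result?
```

arr has length 8. The slice arr[2:5] selects indices [2, 3, 4] (2->3, 3->10, 4->4), giving [3, 10, 4]. So segment = [3, 10, 4]. segment has length 3. The slice segment[::2] selects indices [0, 2] (0->3, 2->4), giving [3, 4].

[3, 4]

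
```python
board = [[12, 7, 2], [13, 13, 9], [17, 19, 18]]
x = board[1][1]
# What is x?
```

board[1] = [13, 13, 9]. Taking column 1 of that row yields 13.

13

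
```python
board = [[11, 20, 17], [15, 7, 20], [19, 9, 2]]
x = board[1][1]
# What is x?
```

board[1] = [15, 7, 20]. Taking column 1 of that row yields 7.

7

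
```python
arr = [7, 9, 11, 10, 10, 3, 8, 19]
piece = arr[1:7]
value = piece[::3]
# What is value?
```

arr has length 8. The slice arr[1:7] selects indices [1, 2, 3, 4, 5, 6] (1->9, 2->11, 3->10, 4->10, 5->3, 6->8), giving [9, 11, 10, 10, 3, 8]. So piece = [9, 11, 10, 10, 3, 8]. piece has length 6. The slice piece[::3] selects indices [0, 3] (0->9, 3->10), giving [9, 10].

[9, 10]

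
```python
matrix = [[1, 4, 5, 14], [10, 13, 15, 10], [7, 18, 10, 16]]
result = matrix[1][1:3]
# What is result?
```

matrix[1] = [10, 13, 15, 10]. matrix[1] has length 4. The slice matrix[1][1:3] selects indices [1, 2] (1->13, 2->15), giving [13, 15].

[13, 15]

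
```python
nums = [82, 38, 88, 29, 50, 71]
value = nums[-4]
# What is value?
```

nums has length 6. Negative index -4 maps to positive index 6 + (-4) = 2. nums[2] = 88.

88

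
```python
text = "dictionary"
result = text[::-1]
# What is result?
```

text has length 10. The slice text[::-1] selects indices [9, 8, 7, 6, 5, 4, 3, 2, 1, 0] (9->'y', 8->'r', 7->'a', 6->'n', 5->'o', 4->'i', 3->'t', 2->'c', 1->'i', 0->'d'), giving 'yranoitcid'.

'yranoitcid'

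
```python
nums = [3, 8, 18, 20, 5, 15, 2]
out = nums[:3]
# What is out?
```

nums has length 7. The slice nums[:3] selects indices [0, 1, 2] (0->3, 1->8, 2->18), giving [3, 8, 18].

[3, 8, 18]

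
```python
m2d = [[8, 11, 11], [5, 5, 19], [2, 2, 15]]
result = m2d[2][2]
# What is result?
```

m2d[2] = [2, 2, 15]. Taking column 2 of that row yields 15.

15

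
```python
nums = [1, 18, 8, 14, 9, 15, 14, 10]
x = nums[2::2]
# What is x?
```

nums has length 8. The slice nums[2::2] selects indices [2, 4, 6] (2->8, 4->9, 6->14), giving [8, 9, 14].

[8, 9, 14]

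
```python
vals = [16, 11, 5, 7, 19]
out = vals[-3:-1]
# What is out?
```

vals has length 5. The slice vals[-3:-1] selects indices [2, 3] (2->5, 3->7), giving [5, 7].

[5, 7]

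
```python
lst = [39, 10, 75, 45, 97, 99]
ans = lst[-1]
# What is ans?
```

lst has length 6. Negative index -1 maps to positive index 6 + (-1) = 5. lst[5] = 99.

99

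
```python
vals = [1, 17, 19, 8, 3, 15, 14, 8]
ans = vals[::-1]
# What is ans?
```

vals has length 8. The slice vals[::-1] selects indices [7, 6, 5, 4, 3, 2, 1, 0] (7->8, 6->14, 5->15, 4->3, 3->8, 2->19, 1->17, 0->1), giving [8, 14, 15, 3, 8, 19, 17, 1].

[8, 14, 15, 3, 8, 19, 17, 1]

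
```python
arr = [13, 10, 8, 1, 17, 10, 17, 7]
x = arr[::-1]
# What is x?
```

arr has length 8. The slice arr[::-1] selects indices [7, 6, 5, 4, 3, 2, 1, 0] (7->7, 6->17, 5->10, 4->17, 3->1, 2->8, 1->10, 0->13), giving [7, 17, 10, 17, 1, 8, 10, 13].

[7, 17, 10, 17, 1, 8, 10, 13]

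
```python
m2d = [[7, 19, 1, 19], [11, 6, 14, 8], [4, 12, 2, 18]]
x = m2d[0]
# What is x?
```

m2d has 3 rows. Row 0 is [7, 19, 1, 19].

[7, 19, 1, 19]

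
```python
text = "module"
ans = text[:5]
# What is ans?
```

text has length 6. The slice text[:5] selects indices [0, 1, 2, 3, 4] (0->'m', 1->'o', 2->'d', 3->'u', 4->'l'), giving 'modul'.

'modul'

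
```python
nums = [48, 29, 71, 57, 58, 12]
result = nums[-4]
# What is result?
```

nums has length 6. Negative index -4 maps to positive index 6 + (-4) = 2. nums[2] = 71.

71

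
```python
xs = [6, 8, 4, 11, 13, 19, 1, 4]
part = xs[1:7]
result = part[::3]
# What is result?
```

xs has length 8. The slice xs[1:7] selects indices [1, 2, 3, 4, 5, 6] (1->8, 2->4, 3->11, 4->13, 5->19, 6->1), giving [8, 4, 11, 13, 19, 1]. So part = [8, 4, 11, 13, 19, 1]. part has length 6. The slice part[::3] selects indices [0, 3] (0->8, 3->13), giving [8, 13].

[8, 13]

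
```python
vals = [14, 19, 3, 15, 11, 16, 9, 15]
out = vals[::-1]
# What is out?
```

vals has length 8. The slice vals[::-1] selects indices [7, 6, 5, 4, 3, 2, 1, 0] (7->15, 6->9, 5->16, 4->11, 3->15, 2->3, 1->19, 0->14), giving [15, 9, 16, 11, 15, 3, 19, 14].

[15, 9, 16, 11, 15, 3, 19, 14]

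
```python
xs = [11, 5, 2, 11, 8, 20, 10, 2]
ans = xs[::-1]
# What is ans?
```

xs has length 8. The slice xs[::-1] selects indices [7, 6, 5, 4, 3, 2, 1, 0] (7->2, 6->10, 5->20, 4->8, 3->11, 2->2, 1->5, 0->11), giving [2, 10, 20, 8, 11, 2, 5, 11].

[2, 10, 20, 8, 11, 2, 5, 11]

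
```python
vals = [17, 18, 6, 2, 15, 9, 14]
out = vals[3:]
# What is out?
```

vals has length 7. The slice vals[3:] selects indices [3, 4, 5, 6] (3->2, 4->15, 5->9, 6->14), giving [2, 15, 9, 14].

[2, 15, 9, 14]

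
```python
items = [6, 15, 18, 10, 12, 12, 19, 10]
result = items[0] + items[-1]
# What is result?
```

items has length 8. items[0] = 6.
items has length 8. Negative index -1 maps to positive index 8 + (-1) = 7. items[7] = 10.
Sum: 6 + 10 = 16.

16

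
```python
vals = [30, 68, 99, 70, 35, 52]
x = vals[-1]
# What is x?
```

vals has length 6. Negative index -1 maps to positive index 6 + (-1) = 5. vals[5] = 52.

52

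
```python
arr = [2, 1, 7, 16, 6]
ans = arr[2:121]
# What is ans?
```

arr has length 5. The slice arr[2:121] selects indices [2, 3, 4] (2->7, 3->16, 4->6), giving [7, 16, 6].

[7, 16, 6]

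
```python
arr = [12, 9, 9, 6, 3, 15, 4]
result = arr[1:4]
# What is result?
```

arr has length 7. The slice arr[1:4] selects indices [1, 2, 3] (1->9, 2->9, 3->6), giving [9, 9, 6].

[9, 9, 6]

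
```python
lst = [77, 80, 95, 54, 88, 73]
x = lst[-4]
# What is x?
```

lst has length 6. Negative index -4 maps to positive index 6 + (-4) = 2. lst[2] = 95.

95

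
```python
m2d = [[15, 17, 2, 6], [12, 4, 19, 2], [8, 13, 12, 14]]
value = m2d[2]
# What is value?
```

m2d has 3 rows. Row 2 is [8, 13, 12, 14].

[8, 13, 12, 14]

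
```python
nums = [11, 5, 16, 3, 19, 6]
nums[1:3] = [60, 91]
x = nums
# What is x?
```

nums starts as [11, 5, 16, 3, 19, 6] (length 6). The slice nums[1:3] covers indices [1, 2] with values [5, 16]. Replacing that slice with [60, 91] (same length) produces [11, 60, 91, 3, 19, 6].

[11, 60, 91, 3, 19, 6]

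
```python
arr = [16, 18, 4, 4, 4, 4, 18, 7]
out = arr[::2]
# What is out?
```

arr has length 8. The slice arr[::2] selects indices [0, 2, 4, 6] (0->16, 2->4, 4->4, 6->18), giving [16, 4, 4, 18].

[16, 4, 4, 18]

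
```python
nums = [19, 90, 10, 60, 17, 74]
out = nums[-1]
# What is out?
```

nums has length 6. Negative index -1 maps to positive index 6 + (-1) = 5. nums[5] = 74.

74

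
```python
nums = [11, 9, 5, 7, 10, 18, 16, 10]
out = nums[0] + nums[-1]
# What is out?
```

nums has length 8. nums[0] = 11.
nums has length 8. Negative index -1 maps to positive index 8 + (-1) = 7. nums[7] = 10.
Sum: 11 + 10 = 21.

21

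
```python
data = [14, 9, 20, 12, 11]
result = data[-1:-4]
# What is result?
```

data has length 5. The slice data[-1:-4] resolves to an empty index range, so the result is [].

[]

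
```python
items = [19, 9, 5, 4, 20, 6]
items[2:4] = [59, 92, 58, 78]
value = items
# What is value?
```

items starts as [19, 9, 5, 4, 20, 6] (length 6). The slice items[2:4] covers indices [2, 3] with values [5, 4]. Replacing that slice with [59, 92, 58, 78] (different length) produces [19, 9, 59, 92, 58, 78, 20, 6].

[19, 9, 59, 92, 58, 78, 20, 6]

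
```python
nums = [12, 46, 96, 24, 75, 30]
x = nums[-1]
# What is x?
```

nums has length 6. Negative index -1 maps to positive index 6 + (-1) = 5. nums[5] = 30.

30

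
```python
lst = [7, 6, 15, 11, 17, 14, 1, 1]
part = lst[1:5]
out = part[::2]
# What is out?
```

lst has length 8. The slice lst[1:5] selects indices [1, 2, 3, 4] (1->6, 2->15, 3->11, 4->17), giving [6, 15, 11, 17]. So part = [6, 15, 11, 17]. part has length 4. The slice part[::2] selects indices [0, 2] (0->6, 2->11), giving [6, 11].

[6, 11]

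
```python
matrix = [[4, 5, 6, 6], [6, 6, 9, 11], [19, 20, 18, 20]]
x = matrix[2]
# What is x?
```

matrix has 3 rows. Row 2 is [19, 20, 18, 20].

[19, 20, 18, 20]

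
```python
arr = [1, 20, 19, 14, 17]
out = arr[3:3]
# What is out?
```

arr has length 5. The slice arr[3:3] resolves to an empty index range, so the result is [].

[]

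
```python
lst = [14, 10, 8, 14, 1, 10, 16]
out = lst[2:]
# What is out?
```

lst has length 7. The slice lst[2:] selects indices [2, 3, 4, 5, 6] (2->8, 3->14, 4->1, 5->10, 6->16), giving [8, 14, 1, 10, 16].

[8, 14, 1, 10, 16]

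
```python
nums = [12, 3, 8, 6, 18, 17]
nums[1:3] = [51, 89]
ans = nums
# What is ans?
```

nums starts as [12, 3, 8, 6, 18, 17] (length 6). The slice nums[1:3] covers indices [1, 2] with values [3, 8]. Replacing that slice with [51, 89] (same length) produces [12, 51, 89, 6, 18, 17].

[12, 51, 89, 6, 18, 17]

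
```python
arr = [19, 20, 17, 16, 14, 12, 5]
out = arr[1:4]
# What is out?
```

arr has length 7. The slice arr[1:4] selects indices [1, 2, 3] (1->20, 2->17, 3->16), giving [20, 17, 16].

[20, 17, 16]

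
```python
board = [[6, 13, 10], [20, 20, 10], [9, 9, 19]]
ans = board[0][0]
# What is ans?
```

board[0] = [6, 13, 10]. Taking column 0 of that row yields 6.

6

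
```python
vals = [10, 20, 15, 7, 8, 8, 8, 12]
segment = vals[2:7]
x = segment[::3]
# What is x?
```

vals has length 8. The slice vals[2:7] selects indices [2, 3, 4, 5, 6] (2->15, 3->7, 4->8, 5->8, 6->8), giving [15, 7, 8, 8, 8]. So segment = [15, 7, 8, 8, 8]. segment has length 5. The slice segment[::3] selects indices [0, 3] (0->15, 3->8), giving [15, 8].

[15, 8]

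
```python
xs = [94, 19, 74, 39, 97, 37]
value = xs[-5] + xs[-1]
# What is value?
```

xs has length 6. Negative index -5 maps to positive index 6 + (-5) = 1. xs[1] = 19.
xs has length 6. Negative index -1 maps to positive index 6 + (-1) = 5. xs[5] = 37.
Sum: 19 + 37 = 56.

56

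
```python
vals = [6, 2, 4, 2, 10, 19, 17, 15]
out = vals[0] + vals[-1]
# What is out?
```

vals has length 8. vals[0] = 6.
vals has length 8. Negative index -1 maps to positive index 8 + (-1) = 7. vals[7] = 15.
Sum: 6 + 15 = 21.

21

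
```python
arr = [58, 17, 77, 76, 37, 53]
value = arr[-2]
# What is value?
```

arr has length 6. Negative index -2 maps to positive index 6 + (-2) = 4. arr[4] = 37.

37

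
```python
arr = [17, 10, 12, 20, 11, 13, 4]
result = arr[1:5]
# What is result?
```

arr has length 7. The slice arr[1:5] selects indices [1, 2, 3, 4] (1->10, 2->12, 3->20, 4->11), giving [10, 12, 20, 11].

[10, 12, 20, 11]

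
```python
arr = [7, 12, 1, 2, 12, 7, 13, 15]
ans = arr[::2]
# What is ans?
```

arr has length 8. The slice arr[::2] selects indices [0, 2, 4, 6] (0->7, 2->1, 4->12, 6->13), giving [7, 1, 12, 13].

[7, 1, 12, 13]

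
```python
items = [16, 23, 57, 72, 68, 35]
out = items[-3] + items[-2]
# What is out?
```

items has length 6. Negative index -3 maps to positive index 6 + (-3) = 3. items[3] = 72.
items has length 6. Negative index -2 maps to positive index 6 + (-2) = 4. items[4] = 68.
Sum: 72 + 68 = 140.

140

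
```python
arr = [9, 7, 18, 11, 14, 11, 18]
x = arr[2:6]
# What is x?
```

arr has length 7. The slice arr[2:6] selects indices [2, 3, 4, 5] (2->18, 3->11, 4->14, 5->11), giving [18, 11, 14, 11].

[18, 11, 14, 11]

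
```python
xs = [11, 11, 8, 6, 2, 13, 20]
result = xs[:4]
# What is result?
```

xs has length 7. The slice xs[:4] selects indices [0, 1, 2, 3] (0->11, 1->11, 2->8, 3->6), giving [11, 11, 8, 6].

[11, 11, 8, 6]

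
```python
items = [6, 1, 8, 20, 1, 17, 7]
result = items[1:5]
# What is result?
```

items has length 7. The slice items[1:5] selects indices [1, 2, 3, 4] (1->1, 2->8, 3->20, 4->1), giving [1, 8, 20, 1].

[1, 8, 20, 1]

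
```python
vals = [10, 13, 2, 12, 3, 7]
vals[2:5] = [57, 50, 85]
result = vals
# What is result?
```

vals starts as [10, 13, 2, 12, 3, 7] (length 6). The slice vals[2:5] covers indices [2, 3, 4] with values [2, 12, 3]. Replacing that slice with [57, 50, 85] (same length) produces [10, 13, 57, 50, 85, 7].

[10, 13, 57, 50, 85, 7]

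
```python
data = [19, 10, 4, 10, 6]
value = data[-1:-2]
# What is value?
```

data has length 5. The slice data[-1:-2] resolves to an empty index range, so the result is [].

[]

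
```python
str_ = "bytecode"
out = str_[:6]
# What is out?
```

str_ has length 8. The slice str_[:6] selects indices [0, 1, 2, 3, 4, 5] (0->'b', 1->'y', 2->'t', 3->'e', 4->'c', 5->'o'), giving 'byteco'.

'byteco'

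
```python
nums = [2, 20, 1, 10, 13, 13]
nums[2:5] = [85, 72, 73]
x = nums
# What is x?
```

nums starts as [2, 20, 1, 10, 13, 13] (length 6). The slice nums[2:5] covers indices [2, 3, 4] with values [1, 10, 13]. Replacing that slice with [85, 72, 73] (same length) produces [2, 20, 85, 72, 73, 13].

[2, 20, 85, 72, 73, 13]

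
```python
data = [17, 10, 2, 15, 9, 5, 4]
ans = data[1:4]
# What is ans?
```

data has length 7. The slice data[1:4] selects indices [1, 2, 3] (1->10, 2->2, 3->15), giving [10, 2, 15].

[10, 2, 15]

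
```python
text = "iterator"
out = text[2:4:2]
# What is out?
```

text has length 8. The slice text[2:4:2] selects indices [2] (2->'e'), giving 'e'.

'e'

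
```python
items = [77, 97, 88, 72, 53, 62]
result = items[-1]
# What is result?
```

items has length 6. Negative index -1 maps to positive index 6 + (-1) = 5. items[5] = 62.

62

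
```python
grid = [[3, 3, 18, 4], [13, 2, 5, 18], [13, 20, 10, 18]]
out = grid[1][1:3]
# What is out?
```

grid[1] = [13, 2, 5, 18]. grid[1] has length 4. The slice grid[1][1:3] selects indices [1, 2] (1->2, 2->5), giving [2, 5].

[2, 5]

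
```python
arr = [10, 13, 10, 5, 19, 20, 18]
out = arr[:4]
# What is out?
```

arr has length 7. The slice arr[:4] selects indices [0, 1, 2, 3] (0->10, 1->13, 2->10, 3->5), giving [10, 13, 10, 5].

[10, 13, 10, 5]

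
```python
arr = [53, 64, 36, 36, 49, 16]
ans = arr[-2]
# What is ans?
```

arr has length 6. Negative index -2 maps to positive index 6 + (-2) = 4. arr[4] = 49.

49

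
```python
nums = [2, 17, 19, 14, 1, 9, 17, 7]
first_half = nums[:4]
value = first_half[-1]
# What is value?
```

nums has length 8. The slice nums[:4] selects indices [0, 1, 2, 3] (0->2, 1->17, 2->19, 3->14), giving [2, 17, 19, 14]. So first_half = [2, 17, 19, 14]. Then first_half[-1] = 14.

14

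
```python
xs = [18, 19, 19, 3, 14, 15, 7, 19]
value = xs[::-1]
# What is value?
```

xs has length 8. The slice xs[::-1] selects indices [7, 6, 5, 4, 3, 2, 1, 0] (7->19, 6->7, 5->15, 4->14, 3->3, 2->19, 1->19, 0->18), giving [19, 7, 15, 14, 3, 19, 19, 18].

[19, 7, 15, 14, 3, 19, 19, 18]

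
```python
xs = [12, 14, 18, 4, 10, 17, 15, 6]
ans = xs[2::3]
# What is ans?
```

xs has length 8. The slice xs[2::3] selects indices [2, 5] (2->18, 5->17), giving [18, 17].

[18, 17]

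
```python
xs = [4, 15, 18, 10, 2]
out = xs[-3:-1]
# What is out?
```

xs has length 5. The slice xs[-3:-1] selects indices [2, 3] (2->18, 3->10), giving [18, 10].

[18, 10]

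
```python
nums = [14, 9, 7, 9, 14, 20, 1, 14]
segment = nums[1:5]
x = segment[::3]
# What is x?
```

nums has length 8. The slice nums[1:5] selects indices [1, 2, 3, 4] (1->9, 2->7, 3->9, 4->14), giving [9, 7, 9, 14]. So segment = [9, 7, 9, 14]. segment has length 4. The slice segment[::3] selects indices [0, 3] (0->9, 3->14), giving [9, 14].

[9, 14]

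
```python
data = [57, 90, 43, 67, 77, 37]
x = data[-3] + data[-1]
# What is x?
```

data has length 6. Negative index -3 maps to positive index 6 + (-3) = 3. data[3] = 67.
data has length 6. Negative index -1 maps to positive index 6 + (-1) = 5. data[5] = 37.
Sum: 67 + 37 = 104.

104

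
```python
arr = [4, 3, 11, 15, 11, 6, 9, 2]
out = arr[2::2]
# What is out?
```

arr has length 8. The slice arr[2::2] selects indices [2, 4, 6] (2->11, 4->11, 6->9), giving [11, 11, 9].

[11, 11, 9]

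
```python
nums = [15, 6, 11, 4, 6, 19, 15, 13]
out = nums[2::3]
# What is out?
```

nums has length 8. The slice nums[2::3] selects indices [2, 5] (2->11, 5->19), giving [11, 19].

[11, 19]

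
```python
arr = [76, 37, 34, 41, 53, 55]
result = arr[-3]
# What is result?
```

arr has length 6. Negative index -3 maps to positive index 6 + (-3) = 3. arr[3] = 41.

41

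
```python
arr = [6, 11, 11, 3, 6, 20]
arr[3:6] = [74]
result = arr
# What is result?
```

arr starts as [6, 11, 11, 3, 6, 20] (length 6). The slice arr[3:6] covers indices [3, 4, 5] with values [3, 6, 20]. Replacing that slice with [74] (different length) produces [6, 11, 11, 74].

[6, 11, 11, 74]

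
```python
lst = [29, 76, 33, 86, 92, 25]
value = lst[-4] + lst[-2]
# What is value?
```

lst has length 6. Negative index -4 maps to positive index 6 + (-4) = 2. lst[2] = 33.
lst has length 6. Negative index -2 maps to positive index 6 + (-2) = 4. lst[4] = 92.
Sum: 33 + 92 = 125.

125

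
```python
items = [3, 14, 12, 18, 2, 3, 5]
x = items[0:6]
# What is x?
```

items has length 7. The slice items[0:6] selects indices [0, 1, 2, 3, 4, 5] (0->3, 1->14, 2->12, 3->18, 4->2, 5->3), giving [3, 14, 12, 18, 2, 3].

[3, 14, 12, 18, 2, 3]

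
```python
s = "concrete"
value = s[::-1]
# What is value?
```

s has length 8. The slice s[::-1] selects indices [7, 6, 5, 4, 3, 2, 1, 0] (7->'e', 6->'t', 5->'e', 4->'r', 3->'c', 2->'n', 1->'o', 0->'c'), giving 'etercnoc'.

'etercnoc'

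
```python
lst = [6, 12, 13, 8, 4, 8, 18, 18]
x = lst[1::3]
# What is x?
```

lst has length 8. The slice lst[1::3] selects indices [1, 4, 7] (1->12, 4->4, 7->18), giving [12, 4, 18].

[12, 4, 18]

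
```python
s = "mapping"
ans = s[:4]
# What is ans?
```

s has length 7. The slice s[:4] selects indices [0, 1, 2, 3] (0->'m', 1->'a', 2->'p', 3->'p'), giving 'mapp'.

'mapp'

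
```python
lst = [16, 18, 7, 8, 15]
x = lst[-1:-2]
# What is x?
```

lst has length 5. The slice lst[-1:-2] resolves to an empty index range, so the result is [].

[]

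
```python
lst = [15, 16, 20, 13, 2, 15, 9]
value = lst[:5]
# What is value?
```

lst has length 7. The slice lst[:5] selects indices [0, 1, 2, 3, 4] (0->15, 1->16, 2->20, 3->13, 4->2), giving [15, 16, 20, 13, 2].

[15, 16, 20, 13, 2]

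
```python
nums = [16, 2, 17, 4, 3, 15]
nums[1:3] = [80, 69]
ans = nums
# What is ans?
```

nums starts as [16, 2, 17, 4, 3, 15] (length 6). The slice nums[1:3] covers indices [1, 2] with values [2, 17]. Replacing that slice with [80, 69] (same length) produces [16, 80, 69, 4, 3, 15].

[16, 80, 69, 4, 3, 15]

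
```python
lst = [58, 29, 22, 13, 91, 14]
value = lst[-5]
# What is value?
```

lst has length 6. Negative index -5 maps to positive index 6 + (-5) = 1. lst[1] = 29.

29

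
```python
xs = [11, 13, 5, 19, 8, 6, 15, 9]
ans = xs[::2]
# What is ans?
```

xs has length 8. The slice xs[::2] selects indices [0, 2, 4, 6] (0->11, 2->5, 4->8, 6->15), giving [11, 5, 8, 15].

[11, 5, 8, 15]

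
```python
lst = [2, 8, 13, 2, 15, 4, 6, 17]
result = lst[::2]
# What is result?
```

lst has length 8. The slice lst[::2] selects indices [0, 2, 4, 6] (0->2, 2->13, 4->15, 6->6), giving [2, 13, 15, 6].

[2, 13, 15, 6]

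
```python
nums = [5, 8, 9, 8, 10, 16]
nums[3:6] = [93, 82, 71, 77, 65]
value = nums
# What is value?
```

nums starts as [5, 8, 9, 8, 10, 16] (length 6). The slice nums[3:6] covers indices [3, 4, 5] with values [8, 10, 16]. Replacing that slice with [93, 82, 71, 77, 65] (different length) produces [5, 8, 9, 93, 82, 71, 77, 65].

[5, 8, 9, 93, 82, 71, 77, 65]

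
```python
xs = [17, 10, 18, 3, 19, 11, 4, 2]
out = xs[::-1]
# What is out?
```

xs has length 8. The slice xs[::-1] selects indices [7, 6, 5, 4, 3, 2, 1, 0] (7->2, 6->4, 5->11, 4->19, 3->3, 2->18, 1->10, 0->17), giving [2, 4, 11, 19, 3, 18, 10, 17].

[2, 4, 11, 19, 3, 18, 10, 17]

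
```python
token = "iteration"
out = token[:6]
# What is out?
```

token has length 9. The slice token[:6] selects indices [0, 1, 2, 3, 4, 5] (0->'i', 1->'t', 2->'e', 3->'r', 4->'a', 5->'t'), giving 'iterat'.

'iterat'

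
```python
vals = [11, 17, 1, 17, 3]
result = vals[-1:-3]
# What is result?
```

vals has length 5. The slice vals[-1:-3] resolves to an empty index range, so the result is [].

[]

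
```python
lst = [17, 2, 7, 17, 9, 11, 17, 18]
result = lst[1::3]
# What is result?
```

lst has length 8. The slice lst[1::3] selects indices [1, 4, 7] (1->2, 4->9, 7->18), giving [2, 9, 18].

[2, 9, 18]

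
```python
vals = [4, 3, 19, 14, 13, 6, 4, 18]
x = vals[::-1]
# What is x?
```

vals has length 8. The slice vals[::-1] selects indices [7, 6, 5, 4, 3, 2, 1, 0] (7->18, 6->4, 5->6, 4->13, 3->14, 2->19, 1->3, 0->4), giving [18, 4, 6, 13, 14, 19, 3, 4].

[18, 4, 6, 13, 14, 19, 3, 4]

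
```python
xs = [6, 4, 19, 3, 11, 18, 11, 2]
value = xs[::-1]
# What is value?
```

xs has length 8. The slice xs[::-1] selects indices [7, 6, 5, 4, 3, 2, 1, 0] (7->2, 6->11, 5->18, 4->11, 3->3, 2->19, 1->4, 0->6), giving [2, 11, 18, 11, 3, 19, 4, 6].

[2, 11, 18, 11, 3, 19, 4, 6]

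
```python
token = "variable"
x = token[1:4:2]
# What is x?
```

token has length 8. The slice token[1:4:2] selects indices [1, 3] (1->'a', 3->'i'), giving 'ai'.

'ai'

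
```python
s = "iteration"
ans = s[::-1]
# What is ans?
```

s has length 9. The slice s[::-1] selects indices [8, 7, 6, 5, 4, 3, 2, 1, 0] (8->'n', 7->'o', 6->'i', 5->'t', 4->'a', 3->'r', 2->'e', 1->'t', 0->'i'), giving 'noitareti'.

'noitareti'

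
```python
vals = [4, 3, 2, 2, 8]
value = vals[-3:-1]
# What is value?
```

vals has length 5. The slice vals[-3:-1] selects indices [2, 3] (2->2, 3->2), giving [2, 2].

[2, 2]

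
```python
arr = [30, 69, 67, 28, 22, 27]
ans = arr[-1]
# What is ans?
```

arr has length 6. Negative index -1 maps to positive index 6 + (-1) = 5. arr[5] = 27.

27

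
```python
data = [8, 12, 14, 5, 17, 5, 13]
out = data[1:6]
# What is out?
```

data has length 7. The slice data[1:6] selects indices [1, 2, 3, 4, 5] (1->12, 2->14, 3->5, 4->17, 5->5), giving [12, 14, 5, 17, 5].

[12, 14, 5, 17, 5]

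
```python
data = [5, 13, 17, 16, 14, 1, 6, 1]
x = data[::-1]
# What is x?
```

data has length 8. The slice data[::-1] selects indices [7, 6, 5, 4, 3, 2, 1, 0] (7->1, 6->6, 5->1, 4->14, 3->16, 2->17, 1->13, 0->5), giving [1, 6, 1, 14, 16, 17, 13, 5].

[1, 6, 1, 14, 16, 17, 13, 5]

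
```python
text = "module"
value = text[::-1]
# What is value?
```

text has length 6. The slice text[::-1] selects indices [5, 4, 3, 2, 1, 0] (5->'e', 4->'l', 3->'u', 2->'d', 1->'o', 0->'m'), giving 'eludom'.

'eludom'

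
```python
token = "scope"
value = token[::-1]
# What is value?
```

token has length 5. The slice token[::-1] selects indices [4, 3, 2, 1, 0] (4->'e', 3->'p', 2->'o', 1->'c', 0->'s'), giving 'epocs'.

'epocs'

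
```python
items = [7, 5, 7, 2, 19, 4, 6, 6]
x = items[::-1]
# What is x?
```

items has length 8. The slice items[::-1] selects indices [7, 6, 5, 4, 3, 2, 1, 0] (7->6, 6->6, 5->4, 4->19, 3->2, 2->7, 1->5, 0->7), giving [6, 6, 4, 19, 2, 7, 5, 7].

[6, 6, 4, 19, 2, 7, 5, 7]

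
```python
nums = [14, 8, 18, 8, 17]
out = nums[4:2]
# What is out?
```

nums has length 5. The slice nums[4:2] resolves to an empty index range, so the result is [].

[]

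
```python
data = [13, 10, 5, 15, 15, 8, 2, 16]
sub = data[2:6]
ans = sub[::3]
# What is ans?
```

data has length 8. The slice data[2:6] selects indices [2, 3, 4, 5] (2->5, 3->15, 4->15, 5->8), giving [5, 15, 15, 8]. So sub = [5, 15, 15, 8]. sub has length 4. The slice sub[::3] selects indices [0, 3] (0->5, 3->8), giving [5, 8].

[5, 8]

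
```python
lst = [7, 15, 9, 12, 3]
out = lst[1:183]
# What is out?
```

lst has length 5. The slice lst[1:183] selects indices [1, 2, 3, 4] (1->15, 2->9, 3->12, 4->3), giving [15, 9, 12, 3].

[15, 9, 12, 3]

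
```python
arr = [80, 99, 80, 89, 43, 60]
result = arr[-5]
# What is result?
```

arr has length 6. Negative index -5 maps to positive index 6 + (-5) = 1. arr[1] = 99.

99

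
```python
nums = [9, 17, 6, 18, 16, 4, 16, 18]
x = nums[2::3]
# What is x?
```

nums has length 8. The slice nums[2::3] selects indices [2, 5] (2->6, 5->4), giving [6, 4].

[6, 4]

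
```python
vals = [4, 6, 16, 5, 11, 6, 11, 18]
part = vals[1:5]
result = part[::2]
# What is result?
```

vals has length 8. The slice vals[1:5] selects indices [1, 2, 3, 4] (1->6, 2->16, 3->5, 4->11), giving [6, 16, 5, 11]. So part = [6, 16, 5, 11]. part has length 4. The slice part[::2] selects indices [0, 2] (0->6, 2->5), giving [6, 5].

[6, 5]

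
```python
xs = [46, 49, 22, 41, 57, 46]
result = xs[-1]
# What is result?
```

xs has length 6. Negative index -1 maps to positive index 6 + (-1) = 5. xs[5] = 46.

46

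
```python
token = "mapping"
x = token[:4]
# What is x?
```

token has length 7. The slice token[:4] selects indices [0, 1, 2, 3] (0->'m', 1->'a', 2->'p', 3->'p'), giving 'mapp'.

'mapp'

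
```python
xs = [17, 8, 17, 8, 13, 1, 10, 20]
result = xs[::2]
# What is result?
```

xs has length 8. The slice xs[::2] selects indices [0, 2, 4, 6] (0->17, 2->17, 4->13, 6->10), giving [17, 17, 13, 10].

[17, 17, 13, 10]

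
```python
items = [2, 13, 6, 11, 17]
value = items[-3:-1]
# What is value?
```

items has length 5. The slice items[-3:-1] selects indices [2, 3] (2->6, 3->11), giving [6, 11].

[6, 11]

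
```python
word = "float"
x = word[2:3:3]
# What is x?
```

word has length 5. The slice word[2:3:3] selects indices [2] (2->'o'), giving 'o'.

'o'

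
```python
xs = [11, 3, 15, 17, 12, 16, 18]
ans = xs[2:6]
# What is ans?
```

xs has length 7. The slice xs[2:6] selects indices [2, 3, 4, 5] (2->15, 3->17, 4->12, 5->16), giving [15, 17, 12, 16].

[15, 17, 12, 16]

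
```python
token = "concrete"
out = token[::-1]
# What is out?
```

token has length 8. The slice token[::-1] selects indices [7, 6, 5, 4, 3, 2, 1, 0] (7->'e', 6->'t', 5->'e', 4->'r', 3->'c', 2->'n', 1->'o', 0->'c'), giving 'etercnoc'.

'etercnoc'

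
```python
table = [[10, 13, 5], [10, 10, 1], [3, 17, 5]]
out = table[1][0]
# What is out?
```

table[1] = [10, 10, 1]. Taking column 0 of that row yields 10.

10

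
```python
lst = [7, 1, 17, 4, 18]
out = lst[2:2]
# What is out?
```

lst has length 5. The slice lst[2:2] resolves to an empty index range, so the result is [].

[]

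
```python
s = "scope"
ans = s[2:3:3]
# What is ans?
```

s has length 5. The slice s[2:3:3] selects indices [2] (2->'o'), giving 'o'.

'o'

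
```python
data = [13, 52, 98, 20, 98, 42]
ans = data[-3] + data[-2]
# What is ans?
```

data has length 6. Negative index -3 maps to positive index 6 + (-3) = 3. data[3] = 20.
data has length 6. Negative index -2 maps to positive index 6 + (-2) = 4. data[4] = 98.
Sum: 20 + 98 = 118.

118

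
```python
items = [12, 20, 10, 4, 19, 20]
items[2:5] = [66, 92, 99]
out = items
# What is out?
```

items starts as [12, 20, 10, 4, 19, 20] (length 6). The slice items[2:5] covers indices [2, 3, 4] with values [10, 4, 19]. Replacing that slice with [66, 92, 99] (same length) produces [12, 20, 66, 92, 99, 20].

[12, 20, 66, 92, 99, 20]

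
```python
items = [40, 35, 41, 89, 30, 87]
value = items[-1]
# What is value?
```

items has length 6. Negative index -1 maps to positive index 6 + (-1) = 5. items[5] = 87.

87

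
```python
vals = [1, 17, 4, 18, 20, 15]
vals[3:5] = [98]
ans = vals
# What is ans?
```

vals starts as [1, 17, 4, 18, 20, 15] (length 6). The slice vals[3:5] covers indices [3, 4] with values [18, 20]. Replacing that slice with [98] (different length) produces [1, 17, 4, 98, 15].

[1, 17, 4, 98, 15]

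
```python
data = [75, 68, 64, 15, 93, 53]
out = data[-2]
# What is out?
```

data has length 6. Negative index -2 maps to positive index 6 + (-2) = 4. data[4] = 93.

93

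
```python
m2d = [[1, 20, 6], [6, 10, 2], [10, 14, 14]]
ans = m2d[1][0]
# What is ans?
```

m2d[1] = [6, 10, 2]. Taking column 0 of that row yields 6.

6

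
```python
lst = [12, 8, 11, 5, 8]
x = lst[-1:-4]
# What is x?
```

lst has length 5. The slice lst[-1:-4] resolves to an empty index range, so the result is [].

[]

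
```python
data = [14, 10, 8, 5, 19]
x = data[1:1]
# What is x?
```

data has length 5. The slice data[1:1] resolves to an empty index range, so the result is [].

[]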